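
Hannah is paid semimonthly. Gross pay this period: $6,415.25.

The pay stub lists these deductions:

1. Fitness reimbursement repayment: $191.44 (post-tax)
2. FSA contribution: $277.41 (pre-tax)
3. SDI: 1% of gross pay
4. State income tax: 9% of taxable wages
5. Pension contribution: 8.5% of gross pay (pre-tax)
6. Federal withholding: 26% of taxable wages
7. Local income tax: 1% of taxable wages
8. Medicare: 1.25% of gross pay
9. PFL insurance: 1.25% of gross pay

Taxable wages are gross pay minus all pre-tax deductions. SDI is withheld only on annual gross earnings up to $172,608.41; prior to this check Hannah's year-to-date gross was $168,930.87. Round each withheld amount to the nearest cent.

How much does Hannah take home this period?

$3,190.62

FSA contribution: $277.41
Pension contribution: $6,415.25 × 0.085 = $545.30
Pre-tax total = $277.41 + $545.30 = $822.71
Taxable wages = $6,415.25 − $822.71 = $5,592.54
State income tax: $5,592.54 × 0.09 = $503.33
Federal withholding: $5,592.54 × 0.26 = $1,454.06
Local income tax: $5,592.54 × 0.01 = $55.93
Medicare: $6,415.25 × 0.0125 = $80.19
SDI: only $172,608.41 − $168,930.87 = $3,677.54 of this check is subject → $3,677.54 × 0.01 = $36.78
PFL insurance: $6,415.25 × 0.0125 = $80.19
Fitness reimbursement repayment: $191.44
Total deductions = $277.41 + $545.30 + $503.33 + $1,454.06 + $55.93 + $80.19 + $36.78 + $80.19 + $191.44 = $3,224.63
Net pay = $6,415.25 − $3,224.63 = $3,190.62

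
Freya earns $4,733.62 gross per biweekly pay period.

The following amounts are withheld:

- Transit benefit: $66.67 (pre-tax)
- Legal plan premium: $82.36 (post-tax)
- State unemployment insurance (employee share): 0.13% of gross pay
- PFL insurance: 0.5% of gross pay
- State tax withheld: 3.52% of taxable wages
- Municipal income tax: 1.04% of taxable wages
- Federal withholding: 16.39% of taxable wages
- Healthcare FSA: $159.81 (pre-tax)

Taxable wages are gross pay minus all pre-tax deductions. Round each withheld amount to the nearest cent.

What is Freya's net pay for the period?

Transit benefit: $66.67
Healthcare FSA: $159.81
Pre-tax total = $66.67 + $159.81 = $226.48
Taxable wages = $4,733.62 − $226.48 = $4,507.14
State tax withheld: $4,507.14 × 0.0352 = $158.65
Municipal income tax: $4,507.14 × 0.0104 = $46.87
Federal withholding: $4,507.14 × 0.1639 = $738.72
PFL insurance: $4,733.62 × 0.005 = $23.67
State unemployment insurance (employee share): $4,733.62 × 0.0013 = $6.15
Legal plan premium: $82.36
Total deductions = $66.67 + $159.81 + $158.65 + $46.87 + $738.72 + $23.67 + $6.15 + $82.36 = $1,282.90
Net pay = $4,733.62 − $1,282.90 = $3,450.72

$3,450.72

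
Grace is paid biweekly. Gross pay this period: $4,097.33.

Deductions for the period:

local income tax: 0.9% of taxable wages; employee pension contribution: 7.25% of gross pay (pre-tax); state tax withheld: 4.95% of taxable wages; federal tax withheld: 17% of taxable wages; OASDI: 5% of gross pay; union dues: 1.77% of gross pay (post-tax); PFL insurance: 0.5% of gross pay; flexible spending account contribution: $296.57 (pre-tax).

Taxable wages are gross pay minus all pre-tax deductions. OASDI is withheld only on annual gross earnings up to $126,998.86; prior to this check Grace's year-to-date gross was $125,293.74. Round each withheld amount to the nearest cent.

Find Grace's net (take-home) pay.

Employee pension contribution: $4,097.33 × 0.0725 = $297.06
Flexible spending account contribution: $296.57
Pre-tax total = $297.06 + $296.57 = $593.63
Taxable wages = $4,097.33 − $593.63 = $3,503.70
Local income tax: $3,503.70 × 0.009 = $31.53
Federal tax withheld: $3,503.70 × 0.17 = $595.63
State tax withheld: $3,503.70 × 0.0495 = $173.43
OASDI: only $126,998.86 − $125,293.74 = $1,705.12 of this check is subject → $1,705.12 × 0.05 = $85.26
PFL insurance: $4,097.33 × 0.005 = $20.49
Union dues: $4,097.33 × 0.0177 = $72.52
Total deductions = $297.06 + $296.57 + $31.53 + $595.63 + $173.43 + $85.26 + $20.49 + $72.52 = $1,572.49
Net pay = $4,097.33 − $1,572.49 = $2,524.84

$2,524.84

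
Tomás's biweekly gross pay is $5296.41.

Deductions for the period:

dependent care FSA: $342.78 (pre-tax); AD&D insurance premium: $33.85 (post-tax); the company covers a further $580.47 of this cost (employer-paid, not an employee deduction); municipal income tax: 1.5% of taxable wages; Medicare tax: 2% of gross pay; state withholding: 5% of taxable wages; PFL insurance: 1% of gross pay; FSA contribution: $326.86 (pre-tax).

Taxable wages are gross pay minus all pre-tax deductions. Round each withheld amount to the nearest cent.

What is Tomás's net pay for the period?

$4133.29

Dependent care FSA: $342.78
FSA contribution: $326.86
Pre-tax total = $342.78 + $326.86 = $669.64
Taxable wages = $5296.41 − $669.64 = $4626.77
State withholding: $4626.77 × 0.05 = $231.34
Municipal income tax: $4626.77 × 0.015 = $69.40
PFL insurance: $5296.41 × 0.01 = $52.96
Medicare tax: $5296.41 × 0.02 = $105.93
AD&D insurance premium: $33.85
(Employer's $580.47 toward AD&D insurance premium is not withheld from the employee.)
Total deductions = $342.78 + $326.86 + $231.34 + $69.40 + $52.96 + $105.93 + $33.85 = $1163.12
Net pay = $5296.41 − $1163.12 = $4133.29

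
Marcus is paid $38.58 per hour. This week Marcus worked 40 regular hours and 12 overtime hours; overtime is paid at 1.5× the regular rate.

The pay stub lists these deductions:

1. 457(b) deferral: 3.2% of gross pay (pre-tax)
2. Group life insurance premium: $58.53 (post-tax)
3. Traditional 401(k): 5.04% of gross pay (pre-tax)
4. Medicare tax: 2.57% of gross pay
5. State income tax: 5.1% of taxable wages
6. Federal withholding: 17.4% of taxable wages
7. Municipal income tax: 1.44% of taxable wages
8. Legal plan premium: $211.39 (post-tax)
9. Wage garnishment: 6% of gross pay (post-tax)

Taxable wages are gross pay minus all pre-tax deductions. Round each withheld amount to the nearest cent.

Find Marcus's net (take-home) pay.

$1,100.01

Regular pay: 40 × $38.58 = $1,543.20
Overtime pay: 12 × $38.58 × 1.5 = $694.44
Gross pay = $1,543.20 + $694.44 = $2,237.64
Traditional 401(k): $2,237.64 × 0.0504 = $112.78
457(b) deferral: $2,237.64 × 0.032 = $71.60
Pre-tax total = $112.78 + $71.60 = $184.38
Taxable wages = $2,237.64 − $184.38 = $2,053.26
Federal withholding: $2,053.26 × 0.174 = $357.27
Municipal income tax: $2,053.26 × 0.0144 = $29.57
State income tax: $2,053.26 × 0.051 = $104.72
Medicare tax: $2,237.64 × 0.0257 = $57.51
Group life insurance premium: $58.53
Wage garnishment: $2,237.64 × 0.06 = $134.26
Legal plan premium: $211.39
Total deductions = $112.78 + $71.60 + $357.27 + $29.57 + $104.72 + $57.51 + $58.53 + $134.26 + $211.39 = $1,137.63
Net pay = $2,237.64 − $1,137.63 = $1,100.01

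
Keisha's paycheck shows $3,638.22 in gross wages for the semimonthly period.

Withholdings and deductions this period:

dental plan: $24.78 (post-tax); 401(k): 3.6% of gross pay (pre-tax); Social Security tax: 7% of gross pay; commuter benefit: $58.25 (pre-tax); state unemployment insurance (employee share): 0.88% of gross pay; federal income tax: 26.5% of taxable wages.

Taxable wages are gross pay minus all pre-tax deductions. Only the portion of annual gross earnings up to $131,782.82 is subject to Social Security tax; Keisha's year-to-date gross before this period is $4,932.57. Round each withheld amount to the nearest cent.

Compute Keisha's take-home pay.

$2,223.53

401(k): $3,638.22 × 0.036 = $130.98
Commuter benefit: $58.25
Pre-tax total = $130.98 + $58.25 = $189.23
Taxable wages = $3,638.22 − $189.23 = $3,448.99
Federal income tax: $3,448.99 × 0.265 = $913.98
State unemployment insurance (employee share): $3,638.22 × 0.0088 = $32.02
Social Security tax: cap not yet reached, full $3,638.22 is subject → $3,638.22 × 0.07 = $254.68
Dental plan: $24.78
Total deductions = $130.98 + $58.25 + $913.98 + $32.02 + $254.68 + $24.78 = $1,414.69
Net pay = $3,638.22 − $1,414.69 = $2,223.53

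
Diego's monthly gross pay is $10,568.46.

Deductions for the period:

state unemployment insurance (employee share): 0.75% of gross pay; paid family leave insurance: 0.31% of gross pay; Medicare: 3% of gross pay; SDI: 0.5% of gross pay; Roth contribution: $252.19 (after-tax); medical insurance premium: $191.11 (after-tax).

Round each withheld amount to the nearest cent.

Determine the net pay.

$9,643.25

Paid family leave insurance: $10,568.46 × 0.0031 = $32.76
SDI: $10,568.46 × 0.005 = $52.84
Medicare: $10,568.46 × 0.03 = $317.05
State unemployment insurance (employee share): $10,568.46 × 0.0075 = $79.26
Roth contribution: $252.19
Medical insurance premium: $191.11
Total deductions = $32.76 + $52.84 + $317.05 + $79.26 + $252.19 + $191.11 = $925.21
Net pay = $10,568.46 − $925.21 = $9,643.25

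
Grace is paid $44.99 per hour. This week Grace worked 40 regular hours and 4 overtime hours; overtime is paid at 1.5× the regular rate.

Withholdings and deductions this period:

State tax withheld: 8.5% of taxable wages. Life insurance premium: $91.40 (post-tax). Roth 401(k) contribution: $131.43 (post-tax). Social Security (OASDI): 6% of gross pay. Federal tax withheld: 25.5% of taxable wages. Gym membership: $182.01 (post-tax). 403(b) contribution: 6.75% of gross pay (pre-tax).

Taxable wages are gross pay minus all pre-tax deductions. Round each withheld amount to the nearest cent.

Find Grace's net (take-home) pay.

$744.69

Regular pay: 40 × $44.99 = $1799.60
Overtime pay: 4 × $44.99 × 1.5 = $269.94
Gross pay = $1799.60 + $269.94 = $2069.54
403(b) contribution: $2069.54 × 0.0675 = $139.69
Taxable wages = $2069.54 − $139.69 = $1929.85
Federal tax withheld: $1929.85 × 0.255 = $492.11
State tax withheld: $1929.85 × 0.085 = $164.04
Social Security (OASDI): $2069.54 × 0.06 = $124.17
Gym membership: $182.01
Life insurance premium: $91.40
Roth 401(k) contribution: $131.43
Total deductions = $139.69 + $492.11 + $164.04 + $124.17 + $182.01 + $91.40 + $131.43 = $1324.85
Net pay = $2069.54 − $1324.85 = $744.69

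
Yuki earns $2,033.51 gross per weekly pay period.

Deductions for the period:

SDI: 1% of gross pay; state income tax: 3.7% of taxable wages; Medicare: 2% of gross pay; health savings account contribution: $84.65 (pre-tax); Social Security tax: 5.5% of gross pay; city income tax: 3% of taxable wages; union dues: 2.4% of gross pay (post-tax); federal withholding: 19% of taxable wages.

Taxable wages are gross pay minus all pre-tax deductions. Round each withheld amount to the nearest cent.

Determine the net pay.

$1,226.35

Health savings account contribution: $84.65
Taxable wages = $2,033.51 − $84.65 = $1,948.86
State income tax: $1,948.86 × 0.037 = $72.11
City income tax: $1,948.86 × 0.03 = $58.47
Federal withholding: $1,948.86 × 0.19 = $370.28
SDI: $2,033.51 × 0.01 = $20.34
Social Security tax: $2,033.51 × 0.055 = $111.84
Medicare: $2,033.51 × 0.02 = $40.67
Union dues: $2,033.51 × 0.024 = $48.80
Total deductions = $84.65 + $72.11 + $58.47 + $370.28 + $20.34 + $111.84 + $40.67 + $48.80 = $807.16
Net pay = $2,033.51 − $807.16 = $1,226.35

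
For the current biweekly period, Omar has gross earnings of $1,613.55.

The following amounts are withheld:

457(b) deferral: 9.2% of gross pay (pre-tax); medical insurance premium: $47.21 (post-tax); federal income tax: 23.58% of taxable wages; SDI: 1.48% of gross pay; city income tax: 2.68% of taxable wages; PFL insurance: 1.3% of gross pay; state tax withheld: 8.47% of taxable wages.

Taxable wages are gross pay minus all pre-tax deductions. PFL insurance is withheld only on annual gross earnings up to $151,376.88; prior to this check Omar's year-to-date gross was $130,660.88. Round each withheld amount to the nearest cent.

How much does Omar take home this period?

457(b) deferral: $1,613.55 × 0.092 = $148.45
Taxable wages = $1,613.55 − $148.45 = $1,465.10
City income tax: $1,465.10 × 0.0268 = $39.26
Federal income tax: $1,465.10 × 0.2358 = $345.47
State tax withheld: $1,465.10 × 0.0847 = $124.09
SDI: $1,613.55 × 0.0148 = $23.88
PFL insurance: cap not yet reached, full $1,613.55 is subject → $1,613.55 × 0.013 = $20.98
Medical insurance premium: $47.21
Total deductions = $148.45 + $39.26 + $345.47 + $124.09 + $23.88 + $20.98 + $47.21 = $749.34
Net pay = $1,613.55 − $749.34 = $864.21

$864.21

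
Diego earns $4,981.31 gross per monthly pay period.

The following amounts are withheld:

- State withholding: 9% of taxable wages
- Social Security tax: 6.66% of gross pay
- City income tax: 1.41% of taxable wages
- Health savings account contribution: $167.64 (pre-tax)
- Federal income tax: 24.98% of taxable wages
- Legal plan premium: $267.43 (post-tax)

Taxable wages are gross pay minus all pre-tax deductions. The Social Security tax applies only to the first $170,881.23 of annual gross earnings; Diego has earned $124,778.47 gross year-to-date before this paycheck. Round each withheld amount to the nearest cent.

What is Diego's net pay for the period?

Health savings account contribution: $167.64
Taxable wages = $4,981.31 − $167.64 = $4,813.67
State withholding: $4,813.67 × 0.09 = $433.23
Federal income tax: $4,813.67 × 0.2498 = $1,202.45
City income tax: $4,813.67 × 0.0141 = $67.87
Social Security tax: cap not yet reached, full $4,981.31 is subject → $4,981.31 × 0.0666 = $331.76
Legal plan premium: $267.43
Total deductions = $167.64 + $433.23 + $1,202.45 + $67.87 + $331.76 + $267.43 = $2,470.38
Net pay = $4,981.31 − $2,470.38 = $2,510.93

$2,510.93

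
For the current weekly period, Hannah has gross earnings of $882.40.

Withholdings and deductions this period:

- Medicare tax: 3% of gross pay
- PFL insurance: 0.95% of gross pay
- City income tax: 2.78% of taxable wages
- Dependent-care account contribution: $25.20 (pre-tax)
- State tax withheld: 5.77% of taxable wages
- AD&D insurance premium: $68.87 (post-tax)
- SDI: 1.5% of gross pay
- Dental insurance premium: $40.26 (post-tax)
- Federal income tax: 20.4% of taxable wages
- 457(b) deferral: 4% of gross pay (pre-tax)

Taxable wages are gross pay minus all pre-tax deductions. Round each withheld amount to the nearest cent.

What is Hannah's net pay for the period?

$426.74

Dependent-care account contribution: $25.20
457(b) deferral: $882.40 × 0.04 = $35.30
Pre-tax total = $25.20 + $35.30 = $60.50
Taxable wages = $882.40 − $60.50 = $821.90
Federal income tax: $821.90 × 0.204 = $167.67
City income tax: $821.90 × 0.0278 = $22.85
State tax withheld: $821.90 × 0.0577 = $47.42
SDI: $882.40 × 0.015 = $13.24
Medicare tax: $882.40 × 0.03 = $26.47
PFL insurance: $882.40 × 0.0095 = $8.38
Dental insurance premium: $40.26
AD&D insurance premium: $68.87
Total deductions = $25.20 + $35.30 + $167.67 + $22.85 + $47.42 + $13.24 + $26.47 + $8.38 + $40.26 + $68.87 = $455.66
Net pay = $882.40 − $455.66 = $426.74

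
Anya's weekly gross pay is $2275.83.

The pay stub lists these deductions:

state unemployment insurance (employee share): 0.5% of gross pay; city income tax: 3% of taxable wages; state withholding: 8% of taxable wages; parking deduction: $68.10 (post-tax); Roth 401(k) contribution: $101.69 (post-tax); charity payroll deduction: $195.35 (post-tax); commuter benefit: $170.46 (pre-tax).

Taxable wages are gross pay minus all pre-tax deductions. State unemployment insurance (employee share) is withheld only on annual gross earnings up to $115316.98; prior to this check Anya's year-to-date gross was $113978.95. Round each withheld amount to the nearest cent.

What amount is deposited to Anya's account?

$1501.95

Commuter benefit: $170.46
Taxable wages = $2275.83 − $170.46 = $2105.37
State withholding: $2105.37 × 0.08 = $168.43
City income tax: $2105.37 × 0.03 = $63.16
State unemployment insurance (employee share): only $115316.98 − $113978.95 = $1338.03 of this check is subject → $1338.03 × 0.005 = $6.69
Charity payroll deduction: $195.35
Parking deduction: $68.10
Roth 401(k) contribution: $101.69
Total deductions = $170.46 + $168.43 + $63.16 + $6.69 + $195.35 + $68.10 + $101.69 = $773.88
Net pay = $2275.83 − $773.88 = $1501.95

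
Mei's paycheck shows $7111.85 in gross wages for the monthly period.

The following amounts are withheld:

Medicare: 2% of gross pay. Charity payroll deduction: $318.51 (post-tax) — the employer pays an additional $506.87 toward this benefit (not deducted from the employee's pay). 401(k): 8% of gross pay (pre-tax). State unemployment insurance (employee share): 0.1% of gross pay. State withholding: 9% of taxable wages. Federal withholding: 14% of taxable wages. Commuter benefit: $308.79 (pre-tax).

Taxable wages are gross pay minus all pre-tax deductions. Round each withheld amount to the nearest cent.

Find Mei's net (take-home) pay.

$4332.40

Commuter benefit: $308.79
401(k): $7111.85 × 0.08 = $568.95
Pre-tax total = $308.79 + $568.95 = $877.74
Taxable wages = $7111.85 − $877.74 = $6234.11
Federal withholding: $6234.11 × 0.14 = $872.78
State withholding: $6234.11 × 0.09 = $561.07
State unemployment insurance (employee share): $7111.85 × 0.001 = $7.11
Medicare: $7111.85 × 0.02 = $142.24
Charity payroll deduction: $318.51
(Employer's $506.87 toward charity payroll deduction is not withheld from the employee.)
Total deductions = $308.79 + $568.95 + $872.78 + $561.07 + $7.11 + $142.24 + $318.51 = $2779.45
Net pay = $7111.85 − $2779.45 = $4332.40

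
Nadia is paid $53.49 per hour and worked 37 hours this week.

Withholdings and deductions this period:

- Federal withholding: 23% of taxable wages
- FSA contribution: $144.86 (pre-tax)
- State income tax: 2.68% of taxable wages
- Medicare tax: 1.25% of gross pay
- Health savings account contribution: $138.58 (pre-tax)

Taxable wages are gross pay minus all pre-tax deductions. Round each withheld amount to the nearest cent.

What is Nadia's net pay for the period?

Gross pay: 37 × $53.49 = $1979.13
FSA contribution: $144.86
Health savings account contribution: $138.58
Pre-tax total = $144.86 + $138.58 = $283.44
Taxable wages = $1979.13 − $283.44 = $1695.69
State income tax: $1695.69 × 0.0268 = $45.44
Federal withholding: $1695.69 × 0.23 = $390.01
Medicare tax: $1979.13 × 0.0125 = $24.74
Total deductions = $144.86 + $138.58 + $45.44 + $390.01 + $24.74 = $743.63
Net pay = $1979.13 − $743.63 = $1235.50

$1235.50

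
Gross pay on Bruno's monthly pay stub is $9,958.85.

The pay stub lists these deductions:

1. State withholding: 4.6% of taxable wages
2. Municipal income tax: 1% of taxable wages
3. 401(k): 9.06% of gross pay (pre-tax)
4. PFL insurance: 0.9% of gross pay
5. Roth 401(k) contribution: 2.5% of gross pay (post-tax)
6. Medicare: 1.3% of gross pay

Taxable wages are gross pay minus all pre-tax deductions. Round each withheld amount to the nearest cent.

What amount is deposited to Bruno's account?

$8,081.34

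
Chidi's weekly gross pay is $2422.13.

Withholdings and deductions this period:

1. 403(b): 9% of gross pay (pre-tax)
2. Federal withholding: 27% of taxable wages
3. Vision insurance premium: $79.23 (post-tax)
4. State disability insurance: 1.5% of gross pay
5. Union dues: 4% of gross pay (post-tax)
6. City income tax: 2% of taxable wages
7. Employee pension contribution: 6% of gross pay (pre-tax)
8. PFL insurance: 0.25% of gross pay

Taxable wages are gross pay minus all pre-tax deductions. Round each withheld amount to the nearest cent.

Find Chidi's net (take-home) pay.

$1243.24

403(b): $2422.13 × 0.09 = $217.99
Employee pension contribution: $2422.13 × 0.06 = $145.33
Pre-tax total = $217.99 + $145.33 = $363.32
Taxable wages = $2422.13 − $363.32 = $2058.81
City income tax: $2058.81 × 0.02 = $41.18
Federal withholding: $2058.81 × 0.27 = $555.88
PFL insurance: $2422.13 × 0.0025 = $6.06
State disability insurance: $2422.13 × 0.015 = $36.33
Union dues: $2422.13 × 0.04 = $96.89
Vision insurance premium: $79.23
Total deductions = $217.99 + $145.33 + $41.18 + $555.88 + $6.06 + $36.33 + $96.89 + $79.23 = $1178.89
Net pay = $2422.13 − $1178.89 = $1243.24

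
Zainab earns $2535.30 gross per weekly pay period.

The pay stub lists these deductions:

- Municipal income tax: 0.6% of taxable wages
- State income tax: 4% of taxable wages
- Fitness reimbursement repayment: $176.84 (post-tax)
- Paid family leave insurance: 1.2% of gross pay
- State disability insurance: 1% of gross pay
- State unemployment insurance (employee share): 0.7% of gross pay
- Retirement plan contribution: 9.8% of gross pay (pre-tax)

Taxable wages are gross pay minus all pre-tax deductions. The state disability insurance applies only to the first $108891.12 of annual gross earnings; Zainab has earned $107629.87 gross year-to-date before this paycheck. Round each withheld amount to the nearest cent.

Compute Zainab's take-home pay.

Retirement plan contribution: $2535.30 × 0.098 = $248.46
Taxable wages = $2535.30 − $248.46 = $2286.84
State income tax: $2286.84 × 0.04 = $91.47
Municipal income tax: $2286.84 × 0.006 = $13.72
State disability insurance: only $108891.12 − $107629.87 = $1261.25 of this check is subject → $1261.25 × 0.01 = $12.61
State unemployment insurance (employee share): $2535.30 × 0.007 = $17.75
Paid family leave insurance: $2535.30 × 0.012 = $30.42
Fitness reimbursement repayment: $176.84
Total deductions = $248.46 + $91.47 + $13.72 + $12.61 + $17.75 + $30.42 + $176.84 = $591.27
Net pay = $2535.30 − $591.27 = $1944.03

$1944.03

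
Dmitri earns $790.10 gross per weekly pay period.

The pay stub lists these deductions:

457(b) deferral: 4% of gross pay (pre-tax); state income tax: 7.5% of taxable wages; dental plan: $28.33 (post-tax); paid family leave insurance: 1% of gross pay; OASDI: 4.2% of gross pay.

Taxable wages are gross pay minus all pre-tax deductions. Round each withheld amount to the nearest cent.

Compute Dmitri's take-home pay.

457(b) deferral: $790.10 × 0.04 = $31.60
Taxable wages = $790.10 − $31.60 = $758.50
State income tax: $758.50 × 0.075 = $56.89
OASDI: $790.10 × 0.042 = $33.18
Paid family leave insurance: $790.10 × 0.01 = $7.90
Dental plan: $28.33
Total deductions = $31.60 + $56.89 + $33.18 + $7.90 + $28.33 = $157.90
Net pay = $790.10 − $157.90 = $632.20

$632.20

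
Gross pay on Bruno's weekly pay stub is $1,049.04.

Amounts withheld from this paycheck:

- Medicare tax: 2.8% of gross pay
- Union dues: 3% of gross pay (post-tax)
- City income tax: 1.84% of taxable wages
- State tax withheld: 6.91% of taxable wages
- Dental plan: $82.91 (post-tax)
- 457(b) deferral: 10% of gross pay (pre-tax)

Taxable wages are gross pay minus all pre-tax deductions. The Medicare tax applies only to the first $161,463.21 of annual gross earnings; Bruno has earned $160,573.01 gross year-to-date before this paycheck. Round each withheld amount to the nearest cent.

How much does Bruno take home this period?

$722.22

457(b) deferral: $1,049.04 × 0.1 = $104.90
Taxable wages = $1,049.04 − $104.90 = $944.14
City income tax: $944.14 × 0.0184 = $17.37
State tax withheld: $944.14 × 0.0691 = $65.24
Medicare tax: only $161,463.21 − $160,573.01 = $890.20 of this check is subject → $890.20 × 0.028 = $24.93
Dental plan: $82.91
Union dues: $1,049.04 × 0.03 = $31.47
Total deductions = $104.90 + $17.37 + $65.24 + $24.93 + $82.91 + $31.47 = $326.82
Net pay = $1,049.04 − $326.82 = $722.22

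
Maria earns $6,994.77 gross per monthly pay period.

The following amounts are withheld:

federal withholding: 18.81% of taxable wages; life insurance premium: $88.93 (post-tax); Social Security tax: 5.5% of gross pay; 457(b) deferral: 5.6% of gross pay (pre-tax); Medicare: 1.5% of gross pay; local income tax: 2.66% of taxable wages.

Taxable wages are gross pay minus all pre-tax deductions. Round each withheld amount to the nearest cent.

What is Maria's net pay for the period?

$4,606.82

457(b) deferral: $6,994.77 × 0.056 = $391.71
Taxable wages = $6,994.77 − $391.71 = $6,603.06
Local income tax: $6,603.06 × 0.0266 = $175.64
Federal withholding: $6,603.06 × 0.1881 = $1,242.04
Social Security tax: $6,994.77 × 0.055 = $384.71
Medicare: $6,994.77 × 0.015 = $104.92
Life insurance premium: $88.93
Total deductions = $391.71 + $175.64 + $1,242.04 + $384.71 + $104.92 + $88.93 = $2,387.95
Net pay = $6,994.77 − $2,387.95 = $4,606.82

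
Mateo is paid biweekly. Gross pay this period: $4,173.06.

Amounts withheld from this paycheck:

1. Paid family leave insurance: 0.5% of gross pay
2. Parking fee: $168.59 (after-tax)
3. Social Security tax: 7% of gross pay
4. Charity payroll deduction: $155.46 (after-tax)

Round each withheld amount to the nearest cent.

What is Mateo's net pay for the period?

Social Security tax: $4,173.06 × 0.07 = $292.11
Paid family leave insurance: $4,173.06 × 0.005 = $20.87
Charity payroll deduction: $155.46
Parking fee: $168.59
Total deductions = $292.11 + $20.87 + $155.46 + $168.59 = $637.03
Net pay = $4,173.06 − $637.03 = $3,536.03

$3,536.03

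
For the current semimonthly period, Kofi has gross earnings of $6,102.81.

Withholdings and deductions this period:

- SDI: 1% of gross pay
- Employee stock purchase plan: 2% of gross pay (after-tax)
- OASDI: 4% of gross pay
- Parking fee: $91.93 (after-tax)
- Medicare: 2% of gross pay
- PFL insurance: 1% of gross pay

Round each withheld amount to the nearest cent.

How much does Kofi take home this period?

$5,400.59

PFL insurance: $6,102.81 × 0.01 = $61.03
Medicare: $6,102.81 × 0.02 = $122.06
SDI: $6,102.81 × 0.01 = $61.03
OASDI: $6,102.81 × 0.04 = $244.11
Parking fee: $91.93
Employee stock purchase plan: $6,102.81 × 0.02 = $122.06
Total deductions = $61.03 + $122.06 + $61.03 + $244.11 + $91.93 + $122.06 = $702.22
Net pay = $6,102.81 − $702.22 = $5,400.59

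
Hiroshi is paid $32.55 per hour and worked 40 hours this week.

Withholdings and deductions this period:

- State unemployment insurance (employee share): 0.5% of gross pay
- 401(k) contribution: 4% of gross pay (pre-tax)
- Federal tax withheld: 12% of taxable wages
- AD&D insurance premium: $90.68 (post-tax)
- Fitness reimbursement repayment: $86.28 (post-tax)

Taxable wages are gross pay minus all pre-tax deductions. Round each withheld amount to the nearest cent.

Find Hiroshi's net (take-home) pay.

Gross pay: 40 × $32.55 = $1,302.00
401(k) contribution: $1,302.00 × 0.04 = $52.08
Taxable wages = $1,302.00 − $52.08 = $1,249.92
Federal tax withheld: $1,249.92 × 0.12 = $149.99
State unemployment insurance (employee share): $1,302.00 × 0.005 = $6.51
Fitness reimbursement repayment: $86.28
AD&D insurance premium: $90.68
Total deductions = $52.08 + $149.99 + $6.51 + $86.28 + $90.68 = $385.54
Net pay = $1,302.00 − $385.54 = $916.46

$916.46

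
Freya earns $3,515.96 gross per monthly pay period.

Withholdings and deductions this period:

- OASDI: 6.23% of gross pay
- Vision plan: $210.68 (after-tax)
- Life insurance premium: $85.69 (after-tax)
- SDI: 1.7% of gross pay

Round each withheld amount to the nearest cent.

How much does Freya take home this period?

$2,940.78

OASDI: $3,515.96 × 0.0623 = $219.04
SDI: $3,515.96 × 0.017 = $59.77
Vision plan: $210.68
Life insurance premium: $85.69
Total deductions = $219.04 + $59.77 + $210.68 + $85.69 = $575.18
Net pay = $3,515.96 − $575.18 = $2,940.78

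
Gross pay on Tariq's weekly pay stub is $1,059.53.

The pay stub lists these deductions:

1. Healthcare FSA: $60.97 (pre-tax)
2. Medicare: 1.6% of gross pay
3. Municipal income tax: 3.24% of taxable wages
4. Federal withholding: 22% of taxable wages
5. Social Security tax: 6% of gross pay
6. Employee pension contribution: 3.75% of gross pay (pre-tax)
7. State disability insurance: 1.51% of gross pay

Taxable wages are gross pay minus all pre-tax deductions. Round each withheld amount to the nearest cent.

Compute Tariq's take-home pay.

Employee pension contribution: $1,059.53 × 0.0375 = $39.73
Healthcare FSA: $60.97
Pre-tax total = $39.73 + $60.97 = $100.70
Taxable wages = $1,059.53 − $100.70 = $958.83
Municipal income tax: $958.83 × 0.0324 = $31.07
Federal withholding: $958.83 × 0.22 = $210.94
Medicare: $1,059.53 × 0.016 = $16.95
Social Security tax: $1,059.53 × 0.06 = $63.57
State disability insurance: $1,059.53 × 0.0151 = $16.00
Total deductions = $39.73 + $60.97 + $31.07 + $210.94 + $16.95 + $63.57 + $16.00 = $439.23
Net pay = $1,059.53 − $439.23 = $620.30

$620.30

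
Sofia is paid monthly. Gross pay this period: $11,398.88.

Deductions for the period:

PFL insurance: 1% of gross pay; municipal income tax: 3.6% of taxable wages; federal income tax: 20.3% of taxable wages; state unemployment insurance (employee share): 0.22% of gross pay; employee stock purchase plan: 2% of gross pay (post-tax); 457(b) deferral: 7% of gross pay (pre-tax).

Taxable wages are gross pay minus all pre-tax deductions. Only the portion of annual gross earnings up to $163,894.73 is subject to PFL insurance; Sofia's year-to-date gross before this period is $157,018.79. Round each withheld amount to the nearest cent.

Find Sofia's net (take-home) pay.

$7,745.52

457(b) deferral: $11,398.88 × 0.07 = $797.92
Taxable wages = $11,398.88 − $797.92 = $10,600.96
Municipal income tax: $10,600.96 × 0.036 = $381.63
Federal income tax: $10,600.96 × 0.203 = $2,151.99
PFL insurance: only $163,894.73 − $157,018.79 = $6,875.94 of this check is subject → $6,875.94 × 0.01 = $68.76
State unemployment insurance (employee share): $11,398.88 × 0.0022 = $25.08
Employee stock purchase plan: $11,398.88 × 0.02 = $227.98
Total deductions = $797.92 + $381.63 + $2,151.99 + $68.76 + $25.08 + $227.98 = $3,653.36
Net pay = $11,398.88 − $3,653.36 = $7,745.52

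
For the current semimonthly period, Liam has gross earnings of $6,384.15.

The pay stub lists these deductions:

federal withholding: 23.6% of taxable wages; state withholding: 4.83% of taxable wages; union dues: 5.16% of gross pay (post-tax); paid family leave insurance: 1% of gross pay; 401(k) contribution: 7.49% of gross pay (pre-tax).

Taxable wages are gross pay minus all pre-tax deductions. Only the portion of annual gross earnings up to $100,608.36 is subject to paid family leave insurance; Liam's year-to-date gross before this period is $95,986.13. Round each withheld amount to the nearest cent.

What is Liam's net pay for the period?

$3,851.27

401(k) contribution: $6,384.15 × 0.0749 = $478.17
Taxable wages = $6,384.15 − $478.17 = $5,905.98
Federal withholding: $5,905.98 × 0.236 = $1,393.81
State withholding: $5,905.98 × 0.0483 = $285.26
Paid family leave insurance: only $100,608.36 − $95,986.13 = $4,622.23 of this check is subject → $4,622.23 × 0.01 = $46.22
Union dues: $6,384.15 × 0.0516 = $329.42
Total deductions = $478.17 + $1,393.81 + $285.26 + $46.22 + $329.42 = $2,532.88
Net pay = $6,384.15 − $2,532.88 = $3,851.27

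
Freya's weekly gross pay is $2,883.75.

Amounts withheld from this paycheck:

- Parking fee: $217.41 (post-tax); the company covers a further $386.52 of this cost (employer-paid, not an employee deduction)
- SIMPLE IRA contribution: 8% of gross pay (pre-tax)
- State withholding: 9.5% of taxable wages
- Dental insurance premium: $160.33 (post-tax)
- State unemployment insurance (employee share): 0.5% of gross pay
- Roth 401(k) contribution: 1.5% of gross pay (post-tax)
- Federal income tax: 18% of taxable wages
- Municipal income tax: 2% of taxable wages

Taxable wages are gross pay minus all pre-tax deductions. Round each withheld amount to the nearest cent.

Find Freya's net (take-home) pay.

$1,434.98

SIMPLE IRA contribution: $2,883.75 × 0.08 = $230.70
Taxable wages = $2,883.75 − $230.70 = $2,653.05
State withholding: $2,653.05 × 0.095 = $252.04
Municipal income tax: $2,653.05 × 0.02 = $53.06
Federal income tax: $2,653.05 × 0.18 = $477.55
State unemployment insurance (employee share): $2,883.75 × 0.005 = $14.42
Roth 401(k) contribution: $2,883.75 × 0.015 = $43.26
Parking fee: $217.41
Dental insurance premium: $160.33
(Employer's $386.52 toward parking fee is not withheld from the employee.)
Total deductions = $230.70 + $252.04 + $53.06 + $477.55 + $14.42 + $43.26 + $217.41 + $160.33 = $1,448.77
Net pay = $2,883.75 − $1,448.77 = $1,434.98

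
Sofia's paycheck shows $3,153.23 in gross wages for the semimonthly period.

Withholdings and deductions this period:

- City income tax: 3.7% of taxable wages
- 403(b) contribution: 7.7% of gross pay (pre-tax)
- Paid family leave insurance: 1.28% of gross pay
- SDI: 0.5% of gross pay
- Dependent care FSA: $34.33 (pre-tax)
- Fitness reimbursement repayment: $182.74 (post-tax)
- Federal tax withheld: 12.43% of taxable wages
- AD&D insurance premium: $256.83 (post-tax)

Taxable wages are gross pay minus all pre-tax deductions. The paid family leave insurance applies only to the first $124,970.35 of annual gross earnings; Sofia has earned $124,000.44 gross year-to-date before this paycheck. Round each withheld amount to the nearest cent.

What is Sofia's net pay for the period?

$1,944.43

Dependent care FSA: $34.33
403(b) contribution: $3,153.23 × 0.077 = $242.80
Pre-tax total = $34.33 + $242.80 = $277.13
Taxable wages = $3,153.23 − $277.13 = $2,876.10
Federal tax withheld: $2,876.10 × 0.1243 = $357.50
City income tax: $2,876.10 × 0.037 = $106.42
SDI: $3,153.23 × 0.005 = $15.77
Paid family leave insurance: only $124,970.35 − $124,000.44 = $969.91 of this check is subject → $969.91 × 0.0128 = $12.41
Fitness reimbursement repayment: $182.74
AD&D insurance premium: $256.83
Total deductions = $34.33 + $242.80 + $357.50 + $106.42 + $15.77 + $12.41 + $182.74 + $256.83 = $1,208.80
Net pay = $3,153.23 − $1,208.80 = $1,944.43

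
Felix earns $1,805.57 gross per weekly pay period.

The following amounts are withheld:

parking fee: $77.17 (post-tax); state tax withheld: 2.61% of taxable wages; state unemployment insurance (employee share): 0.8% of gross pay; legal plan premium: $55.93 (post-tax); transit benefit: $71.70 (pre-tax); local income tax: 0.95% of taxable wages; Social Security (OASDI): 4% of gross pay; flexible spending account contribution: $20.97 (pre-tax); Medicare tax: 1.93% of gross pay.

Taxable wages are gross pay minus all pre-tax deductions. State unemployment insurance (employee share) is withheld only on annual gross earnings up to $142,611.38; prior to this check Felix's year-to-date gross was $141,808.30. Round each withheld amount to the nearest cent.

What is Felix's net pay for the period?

Flexible spending account contribution: $20.97
Transit benefit: $71.70
Pre-tax total = $20.97 + $71.70 = $92.67
Taxable wages = $1,805.57 − $92.67 = $1,712.90
State tax withheld: $1,712.90 × 0.0261 = $44.71
Local income tax: $1,712.90 × 0.0095 = $16.27
Medicare tax: $1,805.57 × 0.0193 = $34.85
Social Security (OASDI): $1,805.57 × 0.04 = $72.22
State unemployment insurance (employee share): only $142,611.38 − $141,808.30 = $803.08 of this check is subject → $803.08 × 0.008 = $6.42
Parking fee: $77.17
Legal plan premium: $55.93
Total deductions = $20.97 + $71.70 + $44.71 + $16.27 + $34.85 + $72.22 + $6.42 + $77.17 + $55.93 = $400.24
Net pay = $1,805.57 − $400.24 = $1,405.33

$1,405.33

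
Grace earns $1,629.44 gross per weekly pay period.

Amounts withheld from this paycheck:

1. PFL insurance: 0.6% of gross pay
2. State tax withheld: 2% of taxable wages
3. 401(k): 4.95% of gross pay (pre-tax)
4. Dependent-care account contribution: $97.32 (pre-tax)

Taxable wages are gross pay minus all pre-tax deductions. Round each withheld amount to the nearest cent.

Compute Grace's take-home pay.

Dependent-care account contribution: $97.32
401(k): $1,629.44 × 0.0495 = $80.66
Pre-tax total = $97.32 + $80.66 = $177.98
Taxable wages = $1,629.44 − $177.98 = $1,451.46
State tax withheld: $1,451.46 × 0.02 = $29.03
PFL insurance: $1,629.44 × 0.006 = $9.78
Total deductions = $97.32 + $80.66 + $29.03 + $9.78 = $216.79
Net pay = $1,629.44 − $216.79 = $1,412.65

$1,412.65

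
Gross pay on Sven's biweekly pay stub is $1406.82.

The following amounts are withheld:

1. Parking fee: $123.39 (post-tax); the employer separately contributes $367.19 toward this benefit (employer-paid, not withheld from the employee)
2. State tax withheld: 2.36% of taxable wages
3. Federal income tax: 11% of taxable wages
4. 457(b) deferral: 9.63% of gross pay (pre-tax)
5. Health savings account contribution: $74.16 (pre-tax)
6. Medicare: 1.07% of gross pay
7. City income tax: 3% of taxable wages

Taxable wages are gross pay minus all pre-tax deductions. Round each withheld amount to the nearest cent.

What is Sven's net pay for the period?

457(b) deferral: $1406.82 × 0.0963 = $135.48
Health savings account contribution: $74.16
Pre-tax total = $135.48 + $74.16 = $209.64
Taxable wages = $1406.82 − $209.64 = $1197.18
Federal income tax: $1197.18 × 0.11 = $131.69
State tax withheld: $1197.18 × 0.0236 = $28.25
City income tax: $1197.18 × 0.03 = $35.92
Medicare: $1406.82 × 0.0107 = $15.05
Parking fee: $123.39
(Employer's $367.19 toward parking fee is not withheld from the employee.)
Total deductions = $135.48 + $74.16 + $131.69 + $28.25 + $35.92 + $15.05 + $123.39 = $543.94
Net pay = $1406.82 − $543.94 = $862.88

$862.88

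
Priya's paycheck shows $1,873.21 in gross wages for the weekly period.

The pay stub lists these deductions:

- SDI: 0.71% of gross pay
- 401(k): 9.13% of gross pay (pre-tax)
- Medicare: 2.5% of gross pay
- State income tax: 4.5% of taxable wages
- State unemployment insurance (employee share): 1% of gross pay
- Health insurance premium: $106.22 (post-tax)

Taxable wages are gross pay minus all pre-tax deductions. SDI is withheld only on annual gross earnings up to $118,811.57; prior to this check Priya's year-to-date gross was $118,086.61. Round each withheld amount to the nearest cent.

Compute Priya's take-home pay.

401(k): $1,873.21 × 0.0913 = $171.02
Taxable wages = $1,873.21 − $171.02 = $1,702.19
State income tax: $1,702.19 × 0.045 = $76.60
State unemployment insurance (employee share): $1,873.21 × 0.01 = $18.73
SDI: only $118,811.57 − $118,086.61 = $724.96 of this check is subject → $724.96 × 0.0071 = $5.15
Medicare: $1,873.21 × 0.025 = $46.83
Health insurance premium: $106.22
Total deductions = $171.02 + $76.60 + $18.73 + $5.15 + $46.83 + $106.22 = $424.55
Net pay = $1,873.21 − $424.55 = $1,448.66

$1,448.66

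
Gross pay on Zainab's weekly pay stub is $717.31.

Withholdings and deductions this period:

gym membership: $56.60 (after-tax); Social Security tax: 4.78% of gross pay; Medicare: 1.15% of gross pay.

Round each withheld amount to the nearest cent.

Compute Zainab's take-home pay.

Medicare: $717.31 × 0.0115 = $8.25
Social Security tax: $717.31 × 0.0478 = $34.29
Gym membership: $56.60
Total deductions = $8.25 + $34.29 + $56.60 = $99.14
Net pay = $717.31 − $99.14 = $618.17

$618.17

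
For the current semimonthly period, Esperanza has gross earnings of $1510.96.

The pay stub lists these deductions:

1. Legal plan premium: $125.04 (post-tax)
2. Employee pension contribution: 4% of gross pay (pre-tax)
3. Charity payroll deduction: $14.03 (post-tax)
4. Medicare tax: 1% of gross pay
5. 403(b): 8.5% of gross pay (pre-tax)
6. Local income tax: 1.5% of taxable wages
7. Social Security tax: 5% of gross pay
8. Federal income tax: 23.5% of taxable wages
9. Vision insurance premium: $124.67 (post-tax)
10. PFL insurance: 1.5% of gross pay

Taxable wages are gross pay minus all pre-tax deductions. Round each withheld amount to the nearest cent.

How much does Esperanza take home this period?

$614.51

Employee pension contribution: $1510.96 × 0.04 = $60.44
403(b): $1510.96 × 0.085 = $128.43
Pre-tax total = $60.44 + $128.43 = $188.87
Taxable wages = $1510.96 − $188.87 = $1322.09
Local income tax: $1322.09 × 0.015 = $19.83
Federal income tax: $1322.09 × 0.235 = $310.69
Medicare tax: $1510.96 × 0.01 = $15.11
Social Security tax: $1510.96 × 0.05 = $75.55
PFL insurance: $1510.96 × 0.015 = $22.66
Charity payroll deduction: $14.03
Legal plan premium: $125.04
Vision insurance premium: $124.67
Total deductions = $60.44 + $128.43 + $19.83 + $310.69 + $15.11 + $75.55 + $22.66 + $14.03 + $125.04 + $124.67 = $896.45
Net pay = $1510.96 − $896.45 = $614.51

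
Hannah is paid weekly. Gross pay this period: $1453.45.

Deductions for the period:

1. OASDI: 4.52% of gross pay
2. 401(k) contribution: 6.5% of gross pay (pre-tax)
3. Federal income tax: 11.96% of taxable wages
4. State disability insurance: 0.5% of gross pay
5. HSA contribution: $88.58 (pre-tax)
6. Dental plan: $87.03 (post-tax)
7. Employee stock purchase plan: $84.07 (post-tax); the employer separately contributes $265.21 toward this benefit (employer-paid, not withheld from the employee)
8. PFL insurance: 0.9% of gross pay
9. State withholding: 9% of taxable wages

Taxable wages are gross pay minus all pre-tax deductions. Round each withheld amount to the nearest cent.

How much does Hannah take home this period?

401(k) contribution: $1453.45 × 0.065 = $94.47
HSA contribution: $88.58
Pre-tax total = $94.47 + $88.58 = $183.05
Taxable wages = $1453.45 − $183.05 = $1270.40
State withholding: $1270.40 × 0.09 = $114.34
Federal income tax: $1270.40 × 0.1196 = $151.94
PFL insurance: $1453.45 × 0.009 = $13.08
State disability insurance: $1453.45 × 0.005 = $7.27
OASDI: $1453.45 × 0.0452 = $65.70
Dental plan: $87.03
Employee stock purchase plan: $84.07
(Employer's $265.21 toward employee stock purchase plan is not withheld from the employee.)
Total deductions = $94.47 + $88.58 + $114.34 + $151.94 + $13.08 + $7.27 + $65.70 + $87.03 + $84.07 = $706.48
Net pay = $1453.45 − $706.48 = $746.97

$746.97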